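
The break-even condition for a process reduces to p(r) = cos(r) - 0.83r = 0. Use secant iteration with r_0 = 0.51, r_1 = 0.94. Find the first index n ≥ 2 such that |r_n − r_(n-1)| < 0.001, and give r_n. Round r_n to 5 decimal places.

n = 4, r_n = 0.82104

p(0.51) = 0.4494445, p(0.94) = -0.1904120
r_2 = 0.9400000 − (-0.1904120)·(0.4300000)/(-0.6398565) = 0.8120383;  |Δ| = 0.1279617
p(0.8120383) = 0.0140290
r_3 = 0.8120383 − 0.0140290·(-0.1279617)/(0.2044409) = 0.8208191;  |Δ| = 0.0087809
p(0.8208191) = 0.0003422
r_4 = 0.8208191 − 0.0003422·(0.0087809)/(-0.0136868) = 0.8210387;  |Δ| = 0.0002195
|r_4 − r_3| = 0.0002195 < 0.001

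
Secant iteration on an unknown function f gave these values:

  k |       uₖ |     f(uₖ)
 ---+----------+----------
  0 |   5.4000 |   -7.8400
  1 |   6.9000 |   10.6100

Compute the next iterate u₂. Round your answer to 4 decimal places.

u₂ = 6.9000 − 10.6100·(6.9000 − 5.4000) / (10.6100 − (-7.8400))
   = 6.9000 − (15.915000)/(18.450000) = 6.037398

6.0374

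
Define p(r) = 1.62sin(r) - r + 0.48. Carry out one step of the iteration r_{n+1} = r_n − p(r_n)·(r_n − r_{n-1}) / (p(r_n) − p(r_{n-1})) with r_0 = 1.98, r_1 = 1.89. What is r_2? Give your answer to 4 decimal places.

p(1.98) = -0.013751, p(1.89) = 0.128167
r_2 = 1.890000 − 0.128167·(1.890000 − 1.980000) / (0.128167 − (-0.013751)) = 1.890000 − (-0.011535)/(0.141917) = 1.971280

1.9713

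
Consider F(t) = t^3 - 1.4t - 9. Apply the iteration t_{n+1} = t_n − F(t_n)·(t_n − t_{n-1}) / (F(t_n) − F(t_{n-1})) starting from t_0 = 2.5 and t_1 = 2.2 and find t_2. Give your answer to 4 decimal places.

F(2.5) = 3.125000, F(2.2) = -1.432000
t_2 = 2.200000 − (-1.432000)·(2.200000 − 2.500000) / (-1.432000 − 3.125000) = 2.200000 − (0.429600)/(-4.557000) = 2.294273

2.2943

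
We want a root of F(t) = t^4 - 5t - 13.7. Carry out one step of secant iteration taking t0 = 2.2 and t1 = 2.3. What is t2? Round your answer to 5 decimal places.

F(2.2) = -1.2744000, F(2.3) = 2.7841000
t2 = 2.3000000 − 2.7841000·(2.3000000 − 2.2000000) / (2.7841000 − (-1.2744000)) = 2.3000000 − (0.2784100)/(4.0585000) = 2.2314008

2.23140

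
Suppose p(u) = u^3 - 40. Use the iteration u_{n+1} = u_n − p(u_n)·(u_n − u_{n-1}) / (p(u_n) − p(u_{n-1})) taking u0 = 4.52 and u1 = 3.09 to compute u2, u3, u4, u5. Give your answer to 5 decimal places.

p(4.52) = 52.3454080, p(3.09) = -10.4963710
u2 = 3.0900000 − (-10.4963710)·(3.0900000 − 4.5200000) / (-10.4963710 − 52.3454080) = 3.0900000 − (15.0098105)/(-62.8417790) = 3.3288508
p(3.3288508) = -3.1121792
u3 = 3.3288508 − (-3.1121792)·(3.3288508 − 3.0900000) / (-3.1121792 − (-10.4963710)) = 3.3288508 − (-0.7433466)/(7.3841918) = 3.4295181
p(3.4295181) = 0.3366012
u4 = 3.4295181 − 0.3366012·(3.4295181 − 3.3288508) / (0.3366012 − (-3.1121792)) = 3.4295181 − (0.0338847)/(3.4487804) = 3.4196930
p(3.4196930) = -0.0090843
u5 = 3.4196930 − (-0.0090843)·(3.4196930 − 3.4295181) / (-0.0090843 − 0.3366012) = 3.4196930 − (0.0000893)/(-0.3456855) = 3.4199512

3.32885, 3.42952, 3.41969, 3.41995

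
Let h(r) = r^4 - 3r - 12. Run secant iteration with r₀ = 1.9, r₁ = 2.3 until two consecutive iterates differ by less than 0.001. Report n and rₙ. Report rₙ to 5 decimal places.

h(1.9) = -4.6679000, h(2.3) = 9.0841000
r₂ = 2.3000000 − 9.0841000·(0.4000000)/(13.7520000) = 2.0357737;  |Δ| = 0.2642263
h(2.0357737) = -0.9314805
r₃ = 2.0357737 − (-0.9314805)·(-0.2642263)/(-10.0155805) = 2.0603476;  |Δ| = 0.0245739
h(2.0603476) = -0.1607447
r₄ = 2.0603476 − (-0.1607447)·(0.0245739)/(0.7707357) = 2.0654727;  |Δ| = 0.0051251
h(2.0654727) = 0.0038525
r₅ = 2.0654727 − 0.0038525·(0.0051251)/(0.1645973) = 2.0653528;  |Δ| = 0.0001200
|r₅ − r₄| = 0.0001200 < 0.001

n = 5, rₙ = 2.06535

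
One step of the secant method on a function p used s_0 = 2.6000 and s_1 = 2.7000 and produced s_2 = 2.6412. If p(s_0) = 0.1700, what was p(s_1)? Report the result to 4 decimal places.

The secant line through (2.6000, 0.1700) and (2.7000, p(s_1)) crosses zero at s_2 = 2.6412.
So (2.6000, 0.1700), (2.7000, p(s_1)), (2.6412, 0) are collinear:
p(s_1) = 0.1700 · (2.7000 − 2.6412) / (2.6000 − 2.6412) = 0.1700 · (0.058800)/(-0.041200) = -0.242621

-0.2426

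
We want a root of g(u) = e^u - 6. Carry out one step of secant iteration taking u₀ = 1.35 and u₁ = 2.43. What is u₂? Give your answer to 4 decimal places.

1.6585

g(1.35) = -2.142574, g(2.43) = 5.358882
u₂ = 2.430000 − 5.358882·(2.430000 − 1.350000) / (5.358882 − (-2.142574)) = 2.430000 − (5.787593)/(7.501457) = 1.658471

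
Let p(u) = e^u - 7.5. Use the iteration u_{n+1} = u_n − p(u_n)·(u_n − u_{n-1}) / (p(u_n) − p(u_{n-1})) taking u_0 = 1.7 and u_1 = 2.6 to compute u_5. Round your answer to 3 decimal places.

p(1.7) = -2.02605, p(2.6) = 5.96374
u_2 = 2.60000 − 5.96374·(2.60000 − 1.70000) / (5.96374 − (-2.02605)) = 2.60000 − (5.36736)/(7.98979) = 1.92822
p(1.92822) = -0.62273
u_3 = 1.92822 − (-0.62273)·(1.92822 − 2.60000) / (-0.62273 − 5.96374) = 1.92822 − (0.41833)/(-6.58647) = 1.99174
p(1.99174) = -0.17175
u_4 = 1.99174 − (-0.17175)·(1.99174 − 1.92822) / (-0.17175 − (-0.62273)) = 1.99174 − (-0.01091)/(0.45097) = 2.01593
p(2.01593) = 0.00767
u_5 = 2.01593 − 0.00767·(2.01593 − 1.99174) / (0.00767 − (-0.17175)) = 2.01593 − (0.00019)/(0.17943) = 2.01489

2.015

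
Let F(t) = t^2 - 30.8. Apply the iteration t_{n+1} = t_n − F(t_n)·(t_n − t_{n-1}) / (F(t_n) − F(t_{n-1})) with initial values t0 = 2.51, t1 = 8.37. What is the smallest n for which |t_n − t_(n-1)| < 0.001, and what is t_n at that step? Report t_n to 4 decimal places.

n = 6, t_n = 5.5498

F(2.51) = -24.499900, F(8.37) = 39.256900
t2 = 8.370000 − 39.256900·(5.860000)/(63.756800) = 4.761829;  |Δ| = 3.608171
F(4.761829) = -8.124984
t3 = 4.761829 − (-8.124984)·(-3.608171)/(-47.381884) = 5.380554;  |Δ| = 0.618724
F(5.380554) = -1.849644
t4 = 5.380554 − (-1.849644)·(0.618724)/(6.275340) = 5.562921;  |Δ| = 0.182368
F(5.562921) = 0.146093
t5 = 5.562921 − 0.146093·(0.182368)/(1.995737) = 5.549571;  |Δ| = 0.013350
F(5.549571) = -0.002256
t6 = 5.549571 − (-0.002256)·(-0.013350)/(-0.148350) = 5.549775;  |Δ| = 0.000203
|t6 − t5| = 0.000203 < 0.001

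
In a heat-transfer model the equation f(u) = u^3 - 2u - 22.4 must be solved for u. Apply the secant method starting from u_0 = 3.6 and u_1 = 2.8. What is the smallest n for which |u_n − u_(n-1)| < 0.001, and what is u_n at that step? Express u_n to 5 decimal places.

n = 5, u_n = 3.05491

f(3.6) = 17.0560000, f(2.8) = -6.0480000
u_2 = 2.8000000 − (-6.0480000)·(-0.8000000)/(-23.1040000) = 3.0094183;  |Δ| = 0.2094183
f(3.0094183) = -1.1637438
u_3 = 3.0094183 − (-1.1637438)·(0.2094183)/(4.8842562) = 3.0593152;  |Δ| = 0.0498969
f(3.0593152) = 0.1147527
u_4 = 3.0593152 − 0.1147527·(0.0498969)/(1.2784965) = 3.0548366;  |Δ| = 0.0044785
f(3.0548366) = -0.0018558
u_5 = 3.0548366 − (-0.0018558)·(-0.0044785)/(-0.1166085) = 3.0549079;  |Δ| = 0.0000713
|u_5 − u_4| = 0.0000713 < 0.001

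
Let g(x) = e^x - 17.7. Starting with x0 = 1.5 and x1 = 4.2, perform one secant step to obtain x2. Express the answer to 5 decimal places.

g(1.5) = -13.2183109, g(4.2) = 48.9863310
x2 = 4.2000000 − 48.9863310·(4.2000000 − 1.5000000) / (48.9863310 − (-13.2183109)) = 4.2000000 − (132.2630938)/(62.2046420) = 2.0737424

2.07374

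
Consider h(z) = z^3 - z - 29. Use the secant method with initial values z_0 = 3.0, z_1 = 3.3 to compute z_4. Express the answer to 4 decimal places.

3.1808

h(3.0) = -5.000000, h(3.3) = 3.637000
z_2 = 3.300000 − 3.637000·(3.300000 − 3.000000) / (3.637000 − (-5.000000)) = 3.300000 − (1.091100)/(8.637000) = 3.173671
h(3.173671) = -0.207849
z_3 = 3.173671 − (-0.207849)·(3.173671 − 3.300000) / (-0.207849 − 3.637000) = 3.173671 − (0.026257)/(-3.844849) = 3.180501
h(3.180501) = -0.007879
z_4 = 3.180501 − (-0.007879)·(3.180501 − 3.173671) / (-0.007879 − (-0.207849)) = 3.180501 − (-0.000054)/(0.199971) = 3.180770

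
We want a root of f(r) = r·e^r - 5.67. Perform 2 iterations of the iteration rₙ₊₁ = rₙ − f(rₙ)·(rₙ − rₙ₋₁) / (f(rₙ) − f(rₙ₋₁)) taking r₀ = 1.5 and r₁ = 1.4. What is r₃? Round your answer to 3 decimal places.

1.399

f(1.5) = 1.05253, f(1.4) = 0.00728
r₂ = 1.40000 − 0.00728·(1.40000 − 1.50000) / (0.00728 − 1.05253) = 1.40000 − (-0.00073)/(-1.04525) = 1.39930
f(1.39930) = 0.00050
r₃ = 1.39930 − 0.00050·(1.39930 − 1.40000) / (0.00050 − 0.00728) = 1.39930 − (0.00000)/(-0.00678) = 1.39925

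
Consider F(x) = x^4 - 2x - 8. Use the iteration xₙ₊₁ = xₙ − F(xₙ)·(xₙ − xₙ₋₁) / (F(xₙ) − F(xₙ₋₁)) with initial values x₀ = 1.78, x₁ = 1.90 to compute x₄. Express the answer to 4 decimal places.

1.8494

F(1.78) = -1.521241, F(1.90) = 1.232100
x₂ = 1.900000 − 1.232100·(1.900000 − 1.780000) / (1.232100 − (-1.521241)) = 1.900000 − (0.147852)/(2.753341) = 1.846301
F(1.846301) = -0.072501
x₃ = 1.846301 − (-0.072501)·(1.846301 − 1.900000) / (-0.072501 − 1.232100) = 1.846301 − (0.003893)/(-1.304601) = 1.849285
F(1.849285) = -0.003159
x₄ = 1.849285 − (-0.003159)·(1.849285 − 1.846301) / (-0.003159 − (-0.072501)) = 1.849285 − (-0.000009)/(0.069341) = 1.849421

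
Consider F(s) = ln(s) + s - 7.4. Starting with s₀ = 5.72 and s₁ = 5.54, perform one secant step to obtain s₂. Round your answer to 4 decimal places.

F(5.72) = 0.063969, F(5.54) = -0.148005
s₂ = 5.540000 − (-0.148005)·(5.540000 − 5.720000) / (-0.148005 − 0.063969) = 5.540000 − (0.026641)/(-0.211974) = 5.665680

5.6657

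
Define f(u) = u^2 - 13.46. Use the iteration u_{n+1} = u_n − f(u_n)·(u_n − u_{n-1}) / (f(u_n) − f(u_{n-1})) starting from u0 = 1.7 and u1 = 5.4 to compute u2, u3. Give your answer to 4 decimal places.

f(1.7) = -10.570000, f(5.4) = 15.700000
u2 = 5.400000 − 15.700000·(5.400000 − 1.700000) / (15.700000 − (-10.570000)) = 5.400000 − (58.090000)/(26.270000) = 3.188732
f(3.188732) = -3.291986
u3 = 3.188732 − (-3.291986)·(3.188732 − 5.400000) / (-3.291986 − 15.700000) = 3.188732 − (7.279461)/(-18.991986) = 3.572024

3.1887, 3.5720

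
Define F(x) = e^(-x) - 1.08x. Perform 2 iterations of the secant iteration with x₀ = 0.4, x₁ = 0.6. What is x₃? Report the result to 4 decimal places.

F(0.4) = 0.238320, F(0.6) = -0.099188
x₂ = 0.600000 − (-0.099188)·(0.600000 − 0.400000) / (-0.099188 − 0.238320) = 0.600000 − (-0.019838)/(-0.337508) = 0.541223
F(0.541223) = -0.002485
x₃ = 0.541223 − (-0.002485)·(0.541223 − 0.600000) / (-0.002485 − (-0.099188)) = 0.541223 − (0.000146)/(0.096703) = 0.539713

0.5397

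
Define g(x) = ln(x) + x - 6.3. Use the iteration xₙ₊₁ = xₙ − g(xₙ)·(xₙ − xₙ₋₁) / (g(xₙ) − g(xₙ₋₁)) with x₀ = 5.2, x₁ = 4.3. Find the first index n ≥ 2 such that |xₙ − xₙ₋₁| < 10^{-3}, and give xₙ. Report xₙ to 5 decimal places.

g(5.2) = 0.5486586, g(4.3) = -0.5413850
x₂ = 4.3000000 − (-0.5413850)·(-0.9000000)/(-1.0900436) = 4.7469972;  |Δ| = 0.4469972
g(4.7469972) = 0.0045095
x₃ = 4.7469972 − 0.0045095·(0.4469972)/(0.5458945) = 4.7433047;  |Δ| = 0.0036925
g(4.7433047) = 0.0000388
x₄ = 4.7433047 − 0.0000388·(-0.0036925)/(-0.0044707) = 4.7432727;  |Δ| = 0.0000320
|x₄ − x₃| = 0.0000320 < 10^{-3}

n = 4, xₙ = 4.74327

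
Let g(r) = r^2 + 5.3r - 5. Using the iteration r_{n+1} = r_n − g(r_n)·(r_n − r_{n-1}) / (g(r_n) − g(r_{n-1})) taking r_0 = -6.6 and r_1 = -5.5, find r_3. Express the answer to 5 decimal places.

g(-6.6) = 3.5800000, g(-5.5) = -3.9000000
r_2 = -5.5000000 − (-3.9000000)·(-5.5000000 − (-6.6000000)) / (-3.9000000 − 3.5800000) = -5.5000000 − (-4.2900000)/(-7.4800000) = -6.0735294
g(-6.0735294) = -0.3019464
r_3 = -6.0735294 − (-0.3019464)·(-6.0735294 − (-5.5000000)) / (-0.3019464 − (-3.9000000)) = -6.0735294 − (0.1731751)/(3.5980536) = -6.1216596

-6.12166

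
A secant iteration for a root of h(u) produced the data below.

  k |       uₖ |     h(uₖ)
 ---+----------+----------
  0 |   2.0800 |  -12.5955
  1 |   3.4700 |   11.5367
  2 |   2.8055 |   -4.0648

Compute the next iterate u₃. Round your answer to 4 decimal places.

u₃ = 2.8055 − (-4.0648)·(2.8055 − 3.4700) / (-4.0648 − 11.5367)
   = 2.8055 − (2.701060)/(-15.601500) = 2.978628

2.9786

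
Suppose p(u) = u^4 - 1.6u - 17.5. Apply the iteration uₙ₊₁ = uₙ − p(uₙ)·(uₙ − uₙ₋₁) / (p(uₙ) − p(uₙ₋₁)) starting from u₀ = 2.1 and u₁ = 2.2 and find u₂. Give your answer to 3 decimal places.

p(2.1) = -1.41190, p(2.2) = 2.40560
u₂ = 2.20000 − 2.40560·(2.20000 − 2.10000) / (2.40560 − (-1.41190)) = 2.20000 − (0.24056)/(3.81750) = 2.13698

2.137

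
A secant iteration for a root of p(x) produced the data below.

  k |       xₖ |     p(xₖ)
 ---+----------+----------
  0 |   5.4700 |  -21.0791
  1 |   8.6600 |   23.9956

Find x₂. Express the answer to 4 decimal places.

x₂ = 8.6600 − 23.9956·(8.6600 − 5.4700) / (23.9956 − (-21.0791))
   = 8.6600 − (76.545964)/(45.074700) = 6.961798

6.9618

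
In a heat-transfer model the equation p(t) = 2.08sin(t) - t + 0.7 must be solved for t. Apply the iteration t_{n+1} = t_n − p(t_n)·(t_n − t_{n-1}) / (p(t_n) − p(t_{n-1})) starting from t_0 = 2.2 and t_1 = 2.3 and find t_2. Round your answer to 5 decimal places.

p(2.2) = 0.1816725, p(2.3) = -0.0489332
t_2 = 2.3000000 − (-0.0489332)·(2.3000000 − 2.2000000) / (-0.0489332 − 0.1816725) = 2.3000000 − (-0.0048933)/(-0.2306057) = 2.2787806

2.27878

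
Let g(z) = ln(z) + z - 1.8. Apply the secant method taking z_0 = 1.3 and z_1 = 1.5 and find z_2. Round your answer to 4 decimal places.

g(1.3) = -0.237636, g(1.5) = 0.105465
z_2 = 1.500000 − 0.105465·(1.500000 − 1.300000) / (0.105465 − (-0.237636)) = 1.500000 − (0.021093)/(0.343101) = 1.438522

1.4385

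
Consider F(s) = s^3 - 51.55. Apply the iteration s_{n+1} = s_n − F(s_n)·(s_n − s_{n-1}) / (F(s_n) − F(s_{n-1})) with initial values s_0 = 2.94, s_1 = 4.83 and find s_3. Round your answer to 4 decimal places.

3.6669

F(2.94) = -26.137816, F(4.83) = 61.128587
s_2 = 4.830000 − 61.128587·(4.830000 − 2.940000) / (61.128587 − (-26.137816)) = 4.830000 − (115.533029)/(87.266403) = 3.506088
F(3.506088) = -8.450873
s_3 = 3.506088 − (-8.450873)·(3.506088 − 4.830000) / (-8.450873 − 61.128587) = 3.506088 − (11.188211)/(-69.579460) = 3.666886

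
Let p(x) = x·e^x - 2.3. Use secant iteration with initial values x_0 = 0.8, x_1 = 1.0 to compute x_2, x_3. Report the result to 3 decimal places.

0.911, 0.918

p(0.8) = -0.51957, p(1.0) = 0.41828
x_2 = 1.00000 − 0.41828·(1.00000 − 0.80000) / (0.41828 − (-0.51957)) = 1.00000 − (0.08366)/(0.93785) = 0.91080
p(0.91080) = -0.03547
x_3 = 0.91080 − (-0.03547)·(0.91080 − 1.00000) / (-0.03547 − 0.41828) = 0.91080 − (0.00316)/(-0.45375) = 0.91777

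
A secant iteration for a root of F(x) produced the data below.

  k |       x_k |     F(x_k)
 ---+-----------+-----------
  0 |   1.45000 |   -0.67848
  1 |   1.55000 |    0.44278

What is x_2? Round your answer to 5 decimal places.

x_2 = 1.55000 − 0.44278·(1.55000 − 1.45000) / (0.44278 − (-0.67848))
   = 1.55000 − (0.0442780)/(1.1212600) = 1.5105105

1.51051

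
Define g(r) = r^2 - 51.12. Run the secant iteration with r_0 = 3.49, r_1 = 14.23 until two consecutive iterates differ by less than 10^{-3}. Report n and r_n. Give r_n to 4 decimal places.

g(3.49) = -38.939900, g(14.23) = 151.372900
r_2 = 14.230000 − 151.372900·(10.740000)/(190.312800) = 5.687511;  |Δ| = 8.542489
g(5.687511) = -18.772215
r_3 = 5.687511 − (-18.772215)·(-8.542489)/(-170.145115) = 6.630009;  |Δ| = 0.942498
g(6.630009) = -7.162976
r_4 = 6.630009 − (-7.162976)·(0.942498)/(11.609239) = 7.211537;  |Δ| = 0.581527
g(7.211537) = 0.886263
r_5 = 7.211537 − 0.886263·(0.581527)/(8.049239) = 7.147508;  |Δ| = 0.064029
g(7.147508) = -0.033135
r_6 = 7.147508 − (-0.033135)·(-0.064029)/(-0.919398) = 7.149815;  |Δ| = 0.002308
g(7.149815) = -0.000142
r_7 = 7.149815 − (-0.000142)·(0.002308)/(0.032993) = 7.149825;  |Δ| = 0.000010
|r_7 − r_6| = 0.000010 < 10^{-3}

n = 7, r_n = 7.1498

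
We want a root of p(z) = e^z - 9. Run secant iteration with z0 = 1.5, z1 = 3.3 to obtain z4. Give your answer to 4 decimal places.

p(1.5) = -4.518311, p(3.3) = 18.112639
z2 = 3.300000 − 18.112639·(3.300000 − 1.500000) / (18.112639 − (-4.518311)) = 3.300000 − (32.602750)/(22.630950) = 1.859373
p(1.859373) = -2.580288
z3 = 1.859373 − (-2.580288)·(1.859373 − 3.300000) / (-2.580288 − 18.112639) = 1.859373 − (3.717231)/(-20.692926) = 2.039011
p(2.039011) = -1.316992
z4 = 2.039011 − (-1.316992)·(2.039011 − 1.859373) / (-1.316992 − (-2.580288)) = 2.039011 − (-0.236582)/(1.263295) = 2.226284

2.2263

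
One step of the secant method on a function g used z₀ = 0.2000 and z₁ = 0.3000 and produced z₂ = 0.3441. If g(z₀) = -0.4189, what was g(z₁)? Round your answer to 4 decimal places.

The secant line through (0.2000, -0.4189) and (0.3000, g(z₁)) crosses zero at z₂ = 0.3441.
So (0.2000, -0.4189), (0.3000, g(z₁)), (0.3441, 0) are collinear:
g(z₁) = -0.4189 · (0.3000 − 0.3441) / (0.2000 − 0.3441) = -0.4189 · (-0.044100)/(-0.144100) = -0.128199

-0.1282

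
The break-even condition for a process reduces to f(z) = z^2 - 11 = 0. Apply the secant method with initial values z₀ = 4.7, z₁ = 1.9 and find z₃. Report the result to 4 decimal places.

f(4.7) = 11.090000, f(1.9) = -7.390000
z₂ = 1.900000 − (-7.390000)·(1.900000 − 4.700000) / (-7.390000 − 11.090000) = 1.900000 − (20.692000)/(-18.480000) = 3.019697
f(3.019697) = -1.881430
z₃ = 3.019697 − (-1.881430)·(3.019697 − 1.900000) / (-1.881430 − (-7.390000)) = 3.019697 − (-2.106632)/(5.508570) = 3.402125

3.4021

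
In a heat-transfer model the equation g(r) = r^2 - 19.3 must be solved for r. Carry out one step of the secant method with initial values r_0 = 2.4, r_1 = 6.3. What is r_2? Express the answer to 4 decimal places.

g(2.4) = -13.540000, g(6.3) = 20.390000
r_2 = 6.300000 − 20.390000·(6.300000 − 2.400000) / (20.390000 − (-13.540000)) = 6.300000 − (79.521000)/(33.930000) = 3.956322

3.9563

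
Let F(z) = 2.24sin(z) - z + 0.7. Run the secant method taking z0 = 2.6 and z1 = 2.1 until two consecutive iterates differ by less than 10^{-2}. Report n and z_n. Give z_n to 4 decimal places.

n = 4, z_n = 2.3280

F(2.6) = -0.745277, F(2.1) = 0.533589
z2 = 2.100000 − 0.533589·(-0.500000)/(1.278866) = 2.308618;  |Δ| = 0.208618
F(2.308618) = 0.048838
z3 = 2.308618 − 0.048838·(0.208618)/(-0.484751) = 2.329636;  |Δ| = 0.021018
F(2.329636) = -0.004214
z4 = 2.329636 − (-0.004214)·(0.021018)/(-0.053051) = 2.327967;  |Δ| = 0.001669
|z4 − z3| = 0.001669 < 10^{-2}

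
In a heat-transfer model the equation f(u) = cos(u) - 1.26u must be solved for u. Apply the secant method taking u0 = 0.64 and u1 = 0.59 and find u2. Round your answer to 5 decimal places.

f(0.64) = -0.0043042, f(0.59) = 0.0875407
u2 = 0.5900000 − 0.0875407·(0.5900000 − 0.6400000) / (0.0875407 − (-0.0043042)) = 0.5900000 − (-0.0043770)/(0.0918449) = 0.6376568

0.63766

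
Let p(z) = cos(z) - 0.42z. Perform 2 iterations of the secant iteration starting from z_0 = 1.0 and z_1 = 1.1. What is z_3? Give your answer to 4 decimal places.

p(1.0) = 0.120302, p(1.1) = -0.008404
z_2 = 1.100000 − (-0.008404)·(1.100000 − 1.000000) / (-0.008404 − 0.120302) = 1.100000 − (-0.000840)/(-0.128706) = 1.093470
p(1.093470) = 0.000148
z_3 = 1.093470 − 0.000148·(1.093470 − 1.100000) / (0.000148 − (-0.008404)) = 1.093470 − (-0.000001)/(0.008552) = 1.093583

1.0936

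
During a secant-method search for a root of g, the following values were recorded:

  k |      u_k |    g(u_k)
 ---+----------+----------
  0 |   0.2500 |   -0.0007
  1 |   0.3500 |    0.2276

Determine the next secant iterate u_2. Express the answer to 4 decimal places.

0.2503

u_2 = 0.3500 − 0.2276·(0.3500 − 0.2500) / (0.2276 − (-0.0007))
   = 0.3500 − (0.022760)/(0.228300) = 0.250307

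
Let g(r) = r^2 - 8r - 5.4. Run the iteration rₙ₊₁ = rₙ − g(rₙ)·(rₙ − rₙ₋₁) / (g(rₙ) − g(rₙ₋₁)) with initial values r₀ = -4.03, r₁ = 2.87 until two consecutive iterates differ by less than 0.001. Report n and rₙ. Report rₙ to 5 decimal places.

n = 7, rₙ = -0.62601

g(-4.03) = 43.0809000, g(2.87) = -20.1231000
r₂ = 2.8700000 − (-20.1231000)·(6.9000000)/(-63.2040000) = 0.6731550;  |Δ| = 2.1968450
g(0.6731550) = -10.3321025
r₃ = 0.6731550 − (-10.3321025)·(-2.1968450)/(9.7909975) = -1.6450998;  |Δ| = 2.3182549
g(-1.6450998) = 10.4671521
r₄ = -1.6450998 − 10.4671521·(-2.3182549)/(20.7992546) = -0.4784462;  |Δ| = 1.1666536
g(-0.4784462) = -1.3435197
r₅ = -0.4784462 − (-1.3435197)·(1.1666536)/(-11.8106718) = -0.6111586;  |Δ| = 0.1327124
g(-0.6111586) = -0.1372168
r₆ = -0.6111586 − (-0.1372168)·(-0.1327124)/(1.2063030) = -0.6262546;  |Δ| = 0.0150960
g(-0.6262546) = 0.0022313
r₇ = -0.6262546 − 0.0022313·(-0.0150960)/(0.1394481) = -0.6260130;  |Δ| = 0.0002416
|r₇ − r₆| = 0.0002416 < 0.001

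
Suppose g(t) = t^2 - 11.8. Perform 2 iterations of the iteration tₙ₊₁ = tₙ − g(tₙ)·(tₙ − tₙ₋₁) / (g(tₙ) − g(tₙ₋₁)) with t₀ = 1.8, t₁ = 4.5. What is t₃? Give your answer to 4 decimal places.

3.3967

g(1.8) = -8.560000, g(4.5) = 8.450000
t₂ = 4.500000 − 8.450000·(4.500000 − 1.800000) / (8.450000 − (-8.560000)) = 4.500000 − (22.815000)/(17.010000) = 3.158730
g(3.158730) = -1.822424
t₃ = 3.158730 − (-1.822424)·(3.158730 − 4.500000) / (-1.822424 − 8.450000) = 3.158730 − (2.444362)/(-10.272424) = 3.396684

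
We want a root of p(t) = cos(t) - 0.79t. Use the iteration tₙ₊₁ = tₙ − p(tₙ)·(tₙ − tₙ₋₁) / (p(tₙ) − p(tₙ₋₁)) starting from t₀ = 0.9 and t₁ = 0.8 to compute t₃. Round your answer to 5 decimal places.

0.84252

p(0.9) = -0.0893900, p(0.8) = 0.0647067
t₂ = 0.8000000 − 0.0647067·(0.8000000 − 0.9000000) / (0.0647067 − (-0.0893900)) = 0.8000000 − (-0.0064707)/(0.1540967) = 0.8419910
p(0.8419910) = 0.0008061
t₃ = 0.8419910 − 0.0008061·(0.8419910 − 0.8000000) / (0.0008061 − 0.0647067) = 0.8419910 − (0.0000338)/(-0.0639006) = 0.8425207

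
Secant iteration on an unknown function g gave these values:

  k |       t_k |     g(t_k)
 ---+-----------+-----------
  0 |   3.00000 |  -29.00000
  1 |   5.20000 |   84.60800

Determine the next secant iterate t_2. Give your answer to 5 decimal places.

3.56158

t_2 = 5.20000 − 84.60800·(5.20000 − 3.00000) / (84.60800 − (-29.00000))
   = 5.20000 − (186.1376000)/(113.6080000) = 3.5615802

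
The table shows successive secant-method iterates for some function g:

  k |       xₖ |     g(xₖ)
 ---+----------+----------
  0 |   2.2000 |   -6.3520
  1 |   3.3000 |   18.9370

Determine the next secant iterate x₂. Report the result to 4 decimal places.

2.4763

x₂ = 3.3000 − 18.9370·(3.3000 − 2.2000) / (18.9370 − (-6.3520))
   = 3.3000 − (20.830700)/(25.289000) = 2.476294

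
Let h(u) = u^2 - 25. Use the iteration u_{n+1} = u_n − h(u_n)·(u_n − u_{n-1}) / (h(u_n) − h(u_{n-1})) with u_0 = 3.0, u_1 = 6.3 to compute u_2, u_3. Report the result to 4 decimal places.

4.7204, 4.9670

h(3.0) = -16.000000, h(6.3) = 14.690000
u_2 = 6.300000 − 14.690000·(6.300000 − 3.000000) / (14.690000 − (-16.000000)) = 6.300000 − (48.477000)/(30.690000) = 4.720430
h(4.720430) = -2.717540
u_3 = 4.720430 − (-2.717540)·(4.720430 − 6.300000) / (-2.717540 − 14.690000) = 4.720430 − (4.292544)/(-17.407540) = 4.967021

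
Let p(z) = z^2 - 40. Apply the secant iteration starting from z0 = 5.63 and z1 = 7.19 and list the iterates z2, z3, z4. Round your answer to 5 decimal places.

p(5.63) = -8.3031000, p(7.19) = 11.6961000
z2 = 7.1900000 − 11.6961000·(7.1900000 − 5.6300000) / (11.6961000 − (-8.3031000)) = 7.1900000 − (18.2459160)/(19.9992000) = 6.2776677
p(6.2776677) = -0.5908882
z3 = 6.2776677 − (-0.5908882)·(6.2776677 − 7.1900000) / (-0.5908882 − 11.6961000) = 6.2776677 − (0.5390864)/(-12.2869882) = 6.3215423
p(6.3215423) = -0.0381032
z4 = 6.3215423 − (-0.0381032)·(6.3215423 − 6.2776677) / (-0.0381032 − (-0.5908882)) = 6.3215423 − (-0.0016718)/(0.5527850) = 6.3245665

6.27767, 6.32154, 6.32457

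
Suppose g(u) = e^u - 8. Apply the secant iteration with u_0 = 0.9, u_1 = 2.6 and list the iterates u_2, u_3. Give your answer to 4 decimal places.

1.7559, 1.9991

g(0.9) = -5.540397, g(2.6) = 5.463738
u_2 = 2.600000 − 5.463738·(2.600000 − 0.900000) / (5.463738 − (-5.540397)) = 2.600000 − (9.288355)/(11.004135) = 1.755921
g(1.755921) = -2.211221
u_3 = 1.755921 − (-2.211221)·(1.755921 − 2.600000) / (-2.211221 − 5.463738) = 1.755921 − (1.866444)/(-7.674959) = 1.999108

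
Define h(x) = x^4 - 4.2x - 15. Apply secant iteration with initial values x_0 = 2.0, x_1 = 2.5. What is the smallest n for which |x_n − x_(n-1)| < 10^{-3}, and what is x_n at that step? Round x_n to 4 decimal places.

n = 5, x_n = 2.2209

h(2.0) = -7.400000, h(2.5) = 13.562500
x_2 = 2.500000 − 13.562500·(0.500000)/(20.962500) = 2.176506;  |Δ| = 0.323494
h(2.176506) = -1.700479
x_3 = 2.176506 − (-1.700479)·(-0.323494)/(-15.262979) = 2.212547;  |Δ| = 0.036041
h(2.212547) = -0.328114
x_4 = 2.212547 − (-0.328114)·(0.036041)/(1.372365) = 2.221164;  |Δ| = 0.008617
h(2.221164) = 0.011210
x_5 = 2.221164 − 0.011210·(0.008617)/(0.339324) = 2.220879;  |Δ| = 0.000285
|x_5 − x_4| = 0.000285 < 10^{-3}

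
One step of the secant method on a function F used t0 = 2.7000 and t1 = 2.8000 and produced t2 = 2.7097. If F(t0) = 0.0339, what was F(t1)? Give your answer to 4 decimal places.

-0.3156

The secant line through (2.7000, 0.0339) and (2.8000, F(t1)) crosses zero at t2 = 2.7097.
So (2.7000, 0.0339), (2.8000, F(t1)), (2.7097, 0) are collinear:
F(t1) = 0.0339 · (2.8000 − 2.7097) / (2.7000 − 2.7097) = 0.0339 · (0.090300)/(-0.009700) = -0.315585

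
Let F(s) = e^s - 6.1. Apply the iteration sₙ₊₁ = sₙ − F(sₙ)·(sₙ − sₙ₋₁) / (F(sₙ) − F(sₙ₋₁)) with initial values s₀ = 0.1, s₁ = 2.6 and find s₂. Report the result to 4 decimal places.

1.1104

F(0.1) = -4.994829, F(2.6) = 7.363738
s₂ = 2.600000 − 7.363738·(2.600000 − 0.100000) / (7.363738 − (-4.994829)) = 2.600000 − (18.409345)/(12.358567) = 1.110398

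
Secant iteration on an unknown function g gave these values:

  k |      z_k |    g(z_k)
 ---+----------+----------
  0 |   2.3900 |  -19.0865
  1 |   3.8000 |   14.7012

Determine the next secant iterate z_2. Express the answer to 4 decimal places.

z_2 = 3.8000 − 14.7012·(3.8000 − 2.3900) / (14.7012 − (-19.0865))
   = 3.8000 − (20.728692)/(33.787700) = 3.186502

3.1865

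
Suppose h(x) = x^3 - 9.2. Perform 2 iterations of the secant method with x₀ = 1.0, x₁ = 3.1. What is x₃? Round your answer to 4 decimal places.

1.8971

h(1.0) = -8.200000, h(3.1) = 20.591000
x₂ = 3.100000 − 20.591000·(3.100000 − 1.000000) / (20.591000 − (-8.200000)) = 3.100000 − (43.241100)/(28.791000) = 1.598104
h(1.598104) = -5.118547
x₃ = 1.598104 − (-5.118547)·(1.598104 − 3.100000) / (-5.118547 − 20.591000) = 1.598104 − (7.687528)/(-25.709547) = 1.897118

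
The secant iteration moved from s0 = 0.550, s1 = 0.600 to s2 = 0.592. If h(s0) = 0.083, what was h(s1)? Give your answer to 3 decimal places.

The secant line through (0.550, 0.083) and (0.600, h(s1)) crosses zero at s2 = 0.592.
So (0.550, 0.083), (0.600, h(s1)), (0.592, 0) are collinear:
h(s1) = 0.083 · (0.600 − 0.592) / (0.550 − 0.592) = 0.083 · (0.00800)/(-0.04200) = -0.01581

-0.016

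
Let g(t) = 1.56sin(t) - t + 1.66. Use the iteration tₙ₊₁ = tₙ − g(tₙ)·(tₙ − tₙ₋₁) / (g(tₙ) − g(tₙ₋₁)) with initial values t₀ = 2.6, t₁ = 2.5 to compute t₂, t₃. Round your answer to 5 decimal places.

g(2.6) = -0.1358179, g(2.5) = 0.0936165
t₂ = 2.5000000 − 0.0936165·(2.5000000 − 2.6000000) / (0.0936165 − (-0.1358179)) = 2.5000000 − (-0.0093617)/(0.2294344) = 2.5408032
g(2.5408032) = 0.0010553
t₃ = 2.5408032 − 0.0010553·(2.5408032 − 2.5000000) / (0.0010553 − 0.0936165) = 2.5408032 − (0.0000431)/(-0.0925613) = 2.5412684

2.54080, 2.54127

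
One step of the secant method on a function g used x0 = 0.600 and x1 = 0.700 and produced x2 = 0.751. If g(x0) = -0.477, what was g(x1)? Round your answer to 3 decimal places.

-0.161

The secant line through (0.600, -0.477) and (0.700, g(x1)) crosses zero at x2 = 0.751.
So (0.600, -0.477), (0.700, g(x1)), (0.751, 0) are collinear:
g(x1) = -0.477 · (0.700 − 0.751) / (0.600 − 0.751) = -0.477 · (-0.05100)/(-0.15100) = -0.16111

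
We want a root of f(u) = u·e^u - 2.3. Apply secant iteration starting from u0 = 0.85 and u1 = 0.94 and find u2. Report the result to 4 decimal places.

0.9171

f(0.85) = -0.311300, f(0.94) = 0.106383
u2 = 0.940000 − 0.106383·(0.940000 − 0.850000) / (0.106383 − (-0.311300)) = 0.940000 − (0.009574)/(0.417683) = 0.917077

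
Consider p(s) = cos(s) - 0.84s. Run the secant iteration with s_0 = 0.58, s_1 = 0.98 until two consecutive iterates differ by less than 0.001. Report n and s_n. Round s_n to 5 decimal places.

n = 4, s_n = 0.81581

p(0.58) = 0.3492626, p(0.98) = -0.2661775
s_2 = 0.9800000 − (-0.2661775)·(0.4000000)/(-0.6154401) = 0.8070003;  |Δ| = 0.1729997
p(0.8070003) = 0.0137878
s_3 = 0.8070003 − 0.0137878·(-0.1729997)/(0.2799652) = 0.8155202;  |Δ| = 0.0085199
p(0.8155202) = 0.0004528
s_4 = 0.8155202 − 0.0004528·(0.0085199)/(-0.0133350) = 0.8158095;  |Δ| = 0.0002893
|s_4 − s_3| = 0.0002893 < 0.001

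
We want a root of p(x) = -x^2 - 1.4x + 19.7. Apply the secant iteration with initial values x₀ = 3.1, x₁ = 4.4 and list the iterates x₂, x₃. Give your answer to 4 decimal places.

3.7461, 3.7903

p(3.1) = 5.750000, p(4.4) = -5.820000
x₂ = 4.400000 − (-5.820000)·(4.400000 − 3.100000) / (-5.820000 − 5.750000) = 4.400000 − (-7.566000)/(-11.570000) = 3.746067
p(3.746067) = 0.422485
x₃ = 3.746067 − 0.422485·(3.746067 − 4.400000) / (0.422485 − (-5.820000)) = 3.746067 − (-0.276276)/(6.242485) = 3.790325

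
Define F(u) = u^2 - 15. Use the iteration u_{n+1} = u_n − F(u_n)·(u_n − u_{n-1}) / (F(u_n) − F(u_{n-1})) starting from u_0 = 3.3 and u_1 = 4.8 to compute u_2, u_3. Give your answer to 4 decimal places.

F(3.3) = -4.110000, F(4.8) = 8.040000
u_2 = 4.800000 − 8.040000·(4.800000 − 3.300000) / (8.040000 − (-4.110000)) = 4.800000 − (12.060000)/(12.150000) = 3.807407
F(3.807407) = -0.503649
u_3 = 3.807407 − (-0.503649)·(3.807407 − 4.800000) / (-0.503649 − 8.040000) = 3.807407 − (0.499918)/(-8.543649) = 3.865921

3.8074, 3.8659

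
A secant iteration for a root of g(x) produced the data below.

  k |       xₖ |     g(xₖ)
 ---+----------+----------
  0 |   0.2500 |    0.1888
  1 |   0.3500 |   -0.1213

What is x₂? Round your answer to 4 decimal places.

0.3109

x₂ = 0.3500 − (-0.1213)·(0.3500 − 0.2500) / (-0.1213 − 0.1888)
   = 0.3500 − (-0.012130)/(-0.310100) = 0.310884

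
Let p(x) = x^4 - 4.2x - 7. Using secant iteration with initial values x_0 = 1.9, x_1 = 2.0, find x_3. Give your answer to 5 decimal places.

p(1.9) = -1.9479000, p(2.0) = 0.6000000
x_2 = 2.0000000 − 0.6000000·(2.0000000 − 1.9000000) / (0.6000000 − (-1.9479000)) = 2.0000000 − (0.0600000)/(2.5479000) = 1.9764512
p(1.9764512) = -0.0414518
x_3 = 1.9764512 − (-0.0414518)·(1.9764512 − 2.0000000) / (-0.0414518 − 0.6000000) = 1.9764512 − (0.0009761)/(-0.6414518) = 1.9779730

1.97797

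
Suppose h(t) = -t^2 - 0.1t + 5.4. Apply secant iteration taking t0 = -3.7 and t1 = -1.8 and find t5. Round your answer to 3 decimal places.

h(-3.7) = -7.92000, h(-1.8) = 2.34000
t2 = -1.80000 − 2.34000·(-1.80000 − (-3.70000)) / (2.34000 − (-7.92000)) = -1.80000 − (4.44600)/(10.26000) = -2.23333
h(-2.23333) = 0.63556
t3 = -2.23333 − 0.63556·(-2.23333 − (-1.80000)) / (0.63556 − 2.34000) = -2.23333 − (-0.27541)/(-1.70444) = -2.39492
h(-2.39492) = -0.09613
t4 = -2.39492 − (-0.09613)·(-2.39492 − (-2.23333)) / (-0.09613 − 0.63556) = -2.39492 − (0.01553)/(-0.73168) = -2.37369
h(-2.37369) = 0.00298
t5 = -2.37369 − 0.00298·(-2.37369 − (-2.39492)) / (0.00298 − (-0.09613)) = -2.37369 − (0.00006)/(0.09911) = -2.37433

-2.374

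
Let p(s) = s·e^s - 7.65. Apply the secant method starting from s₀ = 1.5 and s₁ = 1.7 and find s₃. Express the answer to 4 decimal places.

1.5778

p(1.5) = -0.927466, p(1.7) = 1.655711
s₂ = 1.700000 − 1.655711·(1.700000 − 1.500000) / (1.655711 − (-0.927466)) = 1.700000 − (0.331142)/(2.583177) = 1.571808
p(1.571808) = -0.081197
s₃ = 1.571808 − (-0.081197)·(1.571808 − 1.700000) / (-0.081197 − 1.655711) = 1.571808 − (0.010409)/(-1.736908) = 1.577801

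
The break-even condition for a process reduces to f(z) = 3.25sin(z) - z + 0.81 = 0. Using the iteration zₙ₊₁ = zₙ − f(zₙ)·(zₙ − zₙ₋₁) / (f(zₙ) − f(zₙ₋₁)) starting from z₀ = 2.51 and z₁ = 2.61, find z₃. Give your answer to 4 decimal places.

f(2.51) = 0.218900, f(2.61) = -0.152553
z₂ = 2.610000 − (-0.152553)·(2.610000 − 2.510000) / (-0.152553 − 0.218900) = 2.610000 − (-0.015255)/(-0.371453) = 2.568931
f(2.568931) = 0.002150
z₃ = 2.568931 − 0.002150·(2.568931 − 2.610000) / (0.002150 − (-0.152553)) = 2.568931 − (-0.000088)/(0.154703) = 2.569502

2.5695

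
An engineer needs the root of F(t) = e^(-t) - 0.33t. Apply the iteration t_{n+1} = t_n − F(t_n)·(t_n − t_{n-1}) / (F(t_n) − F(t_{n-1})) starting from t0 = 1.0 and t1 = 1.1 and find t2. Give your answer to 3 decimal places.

1.056

F(1.0) = 0.03788, F(1.1) = -0.03013
t2 = 1.10000 − (-0.03013)·(1.10000 − 1.00000) / (-0.03013 − 0.03788) = 1.10000 − (-0.00301)/(-0.06801) = 1.05570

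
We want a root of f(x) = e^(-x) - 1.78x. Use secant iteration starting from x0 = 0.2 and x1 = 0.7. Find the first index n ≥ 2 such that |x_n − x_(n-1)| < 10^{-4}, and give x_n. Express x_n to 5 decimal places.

f(0.2) = 0.4627308, f(0.7) = -0.7494147
x2 = 0.7000000 − (-0.7494147)·(0.5000000)/(-1.2121454) = 0.3908726;  |Δ| = 0.3091274
f(0.3908726) = -0.0192869
x3 = 0.3908726 − (-0.0192869)·(-0.3091274)/(0.7301278) = 0.3827068;  |Δ| = 0.0081659
f(0.3827068) = 0.0007948
x4 = 0.3827068 − 0.0007948·(-0.0081659)/(0.0200818) = 0.3830300;  |Δ| = 0.0003232
f(0.3830300) = -0.0000009
x5 = 0.3830300 − (-0.0000009)·(0.0003232)/(-0.0007957) = 0.3830296;  |Δ| = 0.0000004
|x5 − x4| = 0.0000004 < 10^{-4}

n = 5, x_n = 0.38303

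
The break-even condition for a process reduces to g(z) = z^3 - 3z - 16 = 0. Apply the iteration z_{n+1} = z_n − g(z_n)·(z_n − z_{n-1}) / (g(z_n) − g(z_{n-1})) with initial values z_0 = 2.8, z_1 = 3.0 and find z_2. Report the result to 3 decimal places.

2.910

g(2.8) = -2.44800, g(3.0) = 2.00000
z_2 = 3.00000 − 2.00000·(3.00000 − 2.80000) / (2.00000 − (-2.44800)) = 3.00000 − (0.40000)/(4.44800) = 2.91007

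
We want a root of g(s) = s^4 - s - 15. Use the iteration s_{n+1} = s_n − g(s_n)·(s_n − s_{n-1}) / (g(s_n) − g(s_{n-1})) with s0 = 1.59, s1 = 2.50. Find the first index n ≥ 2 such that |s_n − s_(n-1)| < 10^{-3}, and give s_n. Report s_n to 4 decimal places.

n = 6, s_n = 2.0315

g(1.59) = -10.198710, g(2.50) = 21.562500
s2 = 2.500000 − 21.562500·(0.910000)/(31.761210) = 1.882206;  |Δ| = 0.617794
g(1.882206) = -4.331479
s3 = 1.882206 − (-4.331479)·(-0.617794)/(-25.893979) = 1.985549;  |Δ| = 0.103343
g(1.985549) = -1.442985
s4 = 1.985549 − (-1.442985)·(0.103343)/(2.888494) = 2.037176;  |Δ| = 0.051626
g(2.037176) = 0.186025
s5 = 2.037176 − 0.186025·(0.051626)/(1.629010) = 2.031280;  |Δ| = 0.005895
g(2.031280) = -0.006588
s6 = 2.031280 − (-0.006588)·(-0.005895)/(-0.192613) = 2.031482;  |Δ| = 0.000202
|s6 − s5| = 0.000202 < 10^{-3}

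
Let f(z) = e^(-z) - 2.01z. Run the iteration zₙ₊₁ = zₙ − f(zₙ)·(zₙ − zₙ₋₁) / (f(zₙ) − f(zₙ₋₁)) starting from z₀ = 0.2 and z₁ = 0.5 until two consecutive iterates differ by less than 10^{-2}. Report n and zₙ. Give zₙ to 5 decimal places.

f(0.2) = 0.4167308, f(0.5) = -0.3984693
z₂ = 0.5000000 − (-0.3984693)·(0.3000000)/(-0.8152001) = 0.3533602;  |Δ| = 0.1466398
f(0.3533602) = -0.0079298
z₃ = 0.3533602 − (-0.0079298)·(-0.1466398)/(0.3905396) = 0.3503827;  |Δ| = 0.0029775
|z₃ − z₂| = 0.0029775 < 10^{-2}

n = 3, zₙ = 0.35038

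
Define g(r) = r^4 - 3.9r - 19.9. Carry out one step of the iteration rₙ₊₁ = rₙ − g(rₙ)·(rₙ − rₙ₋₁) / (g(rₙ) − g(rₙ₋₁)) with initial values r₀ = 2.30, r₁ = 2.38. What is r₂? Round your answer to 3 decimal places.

g(2.30) = -0.88590, g(2.38) = 2.90343
r₂ = 2.38000 − 2.90343·(2.38000 − 2.30000) / (2.90343 − (-0.88590)) = 2.38000 − (0.23227)/(3.78933) = 2.31870

2.319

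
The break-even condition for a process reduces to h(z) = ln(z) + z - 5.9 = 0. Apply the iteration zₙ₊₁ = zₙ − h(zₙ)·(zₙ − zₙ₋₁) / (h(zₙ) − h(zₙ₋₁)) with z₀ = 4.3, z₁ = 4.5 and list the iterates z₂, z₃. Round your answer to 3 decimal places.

h(4.3) = -0.14138, h(4.5) = 0.10408
z₂ = 4.50000 − 0.10408·(4.50000 − 4.30000) / (0.10408 − (-0.14138)) = 4.50000 − (0.02082)/(0.24546) = 4.41520
h(4.41520) = 0.00025
z₃ = 4.41520 − 0.00025·(4.41520 − 4.50000) / (0.00025 − 0.10408) = 4.41520 − (-0.00002)/(-0.10383) = 4.41499

4.415, 4.415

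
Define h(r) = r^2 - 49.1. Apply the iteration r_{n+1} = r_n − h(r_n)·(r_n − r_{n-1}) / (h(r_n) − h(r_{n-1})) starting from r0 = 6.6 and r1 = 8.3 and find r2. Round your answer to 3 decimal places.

h(6.6) = -5.54000, h(8.3) = 19.79000
r2 = 8.30000 − 19.79000·(8.30000 − 6.60000) / (19.79000 − (-5.54000)) = 8.30000 − (33.64300)/(25.33000) = 6.97181

6.972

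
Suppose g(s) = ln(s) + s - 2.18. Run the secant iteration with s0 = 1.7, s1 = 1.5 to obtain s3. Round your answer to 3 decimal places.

g(1.7) = 0.05063, g(1.5) = -0.27453
s2 = 1.50000 − (-0.27453)·(1.50000 − 1.70000) / (-0.27453 − 0.05063) = 1.50000 − (0.05491)/(-0.32516) = 1.66886
g(1.66886) = 0.00100
s3 = 1.66886 − 0.00100·(1.66886 − 1.50000) / (0.00100 − (-0.27453)) = 1.66886 − (0.00017)/(0.27554) = 1.66825

1.668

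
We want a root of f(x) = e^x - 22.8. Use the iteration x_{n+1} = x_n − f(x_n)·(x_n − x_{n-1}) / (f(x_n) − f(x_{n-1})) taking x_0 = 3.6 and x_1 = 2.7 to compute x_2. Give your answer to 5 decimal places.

f(3.6) = 13.7982344, f(2.7) = -7.9202683
x_2 = 2.7000000 − (-7.9202683)·(2.7000000 − 3.6000000) / (-7.9202683 − 13.7982344) = 2.7000000 − (7.1282414)/(-21.7185027) = 3.0282105

3.02821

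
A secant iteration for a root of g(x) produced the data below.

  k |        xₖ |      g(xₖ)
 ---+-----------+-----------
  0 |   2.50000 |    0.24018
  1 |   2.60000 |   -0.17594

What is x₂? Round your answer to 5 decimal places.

2.55772

x₂ = 2.60000 − (-0.17594)·(2.60000 − 2.50000) / (-0.17594 − 0.24018)
   = 2.60000 − (-0.0175940)/(-0.4161200) = 2.5577189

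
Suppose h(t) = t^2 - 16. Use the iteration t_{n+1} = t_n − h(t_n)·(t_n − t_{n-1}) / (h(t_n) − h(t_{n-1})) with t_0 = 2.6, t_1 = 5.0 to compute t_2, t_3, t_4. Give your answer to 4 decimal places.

h(2.6) = -9.240000, h(5.0) = 9.000000
t_2 = 5.000000 − 9.000000·(5.000000 − 2.600000) / (9.000000 − (-9.240000)) = 5.000000 − (21.600000)/(18.240000) = 3.815789
h(3.815789) = -1.439751
t_3 = 3.815789 − (-1.439751)·(3.815789 − 5.000000) / (-1.439751 − 9.000000) = 3.815789 − (1.704968)/(-10.439751) = 3.979104
h(3.979104) = -0.166728
t_4 = 3.979104 − (-0.166728)·(3.979104 − 3.815789) / (-0.166728 − (-1.439751)) = 3.979104 − (-0.027229)/(1.273023) = 4.000494

3.8158, 3.9791, 4.0005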